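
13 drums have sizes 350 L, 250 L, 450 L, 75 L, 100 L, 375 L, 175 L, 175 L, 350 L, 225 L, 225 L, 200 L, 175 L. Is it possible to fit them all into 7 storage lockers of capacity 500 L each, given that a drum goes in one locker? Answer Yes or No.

No

Total = 3125 L; ⌈3125/500⌉ = 7.
The bound of 7 does not rule out 7, but exhaustive search shows no assignment into 7 storage lockers of capacity 500 L exists — the minimum is 8.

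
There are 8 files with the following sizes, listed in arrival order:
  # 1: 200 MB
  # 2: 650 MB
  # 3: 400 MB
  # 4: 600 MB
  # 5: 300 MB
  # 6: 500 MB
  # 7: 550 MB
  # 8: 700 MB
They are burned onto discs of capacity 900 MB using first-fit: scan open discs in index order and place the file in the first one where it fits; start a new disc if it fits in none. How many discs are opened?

6

  200 → disc 1 (new)  [load 200/900]
  650 → disc 1  [load 850/900]
  400 → disc 2 (new)  [load 400/900]
  600 → disc 3 (new)  [load 600/900]
  300 → disc 2  [load 700/900]
  500 → disc 4 (new)  [load 500/900]
  550 → disc 5 (new)  [load 550/900]
  700 → disc 6 (new)  [load 700/900]
6 discs opened.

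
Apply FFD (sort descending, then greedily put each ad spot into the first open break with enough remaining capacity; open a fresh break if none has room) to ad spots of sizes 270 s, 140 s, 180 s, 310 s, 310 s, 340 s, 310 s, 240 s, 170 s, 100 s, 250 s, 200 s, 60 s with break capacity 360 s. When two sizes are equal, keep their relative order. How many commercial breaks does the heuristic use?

Sorted descending: 340, 310, 310, 310, 270, 250, 240, 200, 180, 170, 140, 100, 60.
  340 → break 1 (new)  [load 340/360]
  310 → break 2 (new)  [load 310/360]
  310 → break 3 (new)  [load 310/360]
  310 → break 4 (new)  [load 310/360]
  270 → break 5 (new)  [load 270/360]
  250 → break 6 (new)  [load 250/360]
  240 → break 7 (new)  [load 240/360]
  200 → break 8 (new)  [load 200/360]
  180 → break 9 (new)  [load 180/360]
  170 → break 9  [load 350/360]
  140 → break 8  [load 340/360]
  100 → break 6  [load 350/360]
  60 → break 5  [load 330/360]
9 commercial breaks opened.

9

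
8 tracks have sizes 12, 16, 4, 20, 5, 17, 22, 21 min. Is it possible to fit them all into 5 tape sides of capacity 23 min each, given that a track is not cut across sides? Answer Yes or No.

Total = 117 min; ⌈117/23⌉ = 6.
At least 6 tape sides are required, but only 5 are allowed.

No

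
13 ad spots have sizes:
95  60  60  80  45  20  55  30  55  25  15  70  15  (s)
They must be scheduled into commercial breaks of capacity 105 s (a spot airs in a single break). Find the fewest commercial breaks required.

Total = 95 + 80 + 70 + 60 + 60 + 55 + 55 + 45 + 30 + 25 + 20 + 15 + 15 = 625 s.
Lower bound: ⌈625/105⌉ = 6 commercial breaks.
Also, 7 ad spots each exceed 105/2 s, and no two of those can share a break, so at least 7 commercial breaks are needed.
A packing using 7 commercial breaks:
  break 1: 95 = 95
  break 2: 80 + 25 = 105
  break 3: 70 + 30 = 100
  break 4: 60 + 45 = 105
  break 5: 60 + 20 + 15 = 95
  break 6: 55 + 15 = 70
  break 7: 55 = 55
This matches the lower bound, so 7 is optimal.

7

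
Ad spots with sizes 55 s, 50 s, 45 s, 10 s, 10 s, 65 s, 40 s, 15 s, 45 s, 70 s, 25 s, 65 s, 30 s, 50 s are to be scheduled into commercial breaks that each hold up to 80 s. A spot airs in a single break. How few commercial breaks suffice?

Total = 70 + 65 + 65 + 55 + 50 + 50 + 45 + 45 + 40 + 30 + 25 + 15 + 10 + 10 = 575 s.
Lower bound: ⌈575/80⌉ = 8 commercial breaks.
A packing using 9 commercial breaks:
  break 1: 70 + 10 = 80
  break 2: 65 + 15 = 80
  break 3: 65 + 10 = 75
  break 4: 55 + 25 = 80
  break 5: 50 + 30 = 80
  break 6: 50 = 50
  break 7: 45 = 45
  break 8: 45 = 45
  break 9: 40 = 40
No arrangement into 8 commercial breaks stays within capacity, so 9 is optimal.

9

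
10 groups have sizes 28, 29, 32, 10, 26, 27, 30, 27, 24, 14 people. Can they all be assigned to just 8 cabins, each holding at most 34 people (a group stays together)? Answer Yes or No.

Total = 247 people; ⌈247/34⌉ = 8.
The bound of 8 does not rule out 8, but exhaustive search shows no assignment into 8 cabins of capacity 34 people exists — the minimum is 9.

No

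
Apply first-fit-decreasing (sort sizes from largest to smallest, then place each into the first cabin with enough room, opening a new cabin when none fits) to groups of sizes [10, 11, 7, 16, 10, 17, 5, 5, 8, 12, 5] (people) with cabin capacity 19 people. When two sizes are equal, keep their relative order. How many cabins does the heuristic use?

7

Sorted descending: 17, 16, 12, 11, 10, 10, 8, 7, 5, 5, 5.
  17 → cabin 1 (new)  [load 17/19]
  16 → cabin 2 (new)  [load 16/19]
  12 → cabin 3 (new)  [load 12/19]
  11 → cabin 4 (new)  [load 11/19]
  10 → cabin 5 (new)  [load 10/19]
  10 → cabin 6 (new)  [load 10/19]
  8 → cabin 4  [load 19/19]
  7 → cabin 3  [load 19/19]
  5 → cabin 5  [load 15/19]
  5 → cabin 6  [load 15/19]
  5 → cabin 7 (new)  [load 5/19]
7 cabins opened.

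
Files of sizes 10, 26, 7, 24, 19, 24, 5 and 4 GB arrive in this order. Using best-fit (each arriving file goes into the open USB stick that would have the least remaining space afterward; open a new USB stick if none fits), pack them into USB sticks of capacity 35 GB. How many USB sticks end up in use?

4

  10 → USB stick 1 (new)  [load 10/35]
  26 → USB stick 2 (new)  [load 26/35]
  7 → USB stick 2  [load 33/35]
  24 → USB stick 1  [load 34/35]
  19 → USB stick 3 (new)  [load 19/35]
  24 → USB stick 4 (new)  [load 24/35]
  5 → USB stick 4  [load 29/35]
  4 → USB stick 4  [load 33/35]
4 USB sticks opened.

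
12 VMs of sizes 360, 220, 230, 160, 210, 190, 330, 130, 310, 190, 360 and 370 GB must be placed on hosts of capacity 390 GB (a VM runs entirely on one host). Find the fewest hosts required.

9

Total = 370 + 360 + 360 + 330 + 310 + 230 + 220 + 210 + 190 + 190 + 160 + 130 = 3060 GB.
Lower bound: ⌈3060/390⌉ = 8 hosts.
A packing using 9 hosts:
  host 1: 370 = 370
  host 2: 360 = 360
  host 3: 360 = 360
  host 4: 330 = 330
  host 5: 310 = 310
  host 6: 230 + 160 = 390
  host 7: 220 + 130 = 350
  host 8: 210 = 210
  host 9: 190 + 190 = 380
No arrangement into 8 hosts stays within capacity, so 9 is optimal.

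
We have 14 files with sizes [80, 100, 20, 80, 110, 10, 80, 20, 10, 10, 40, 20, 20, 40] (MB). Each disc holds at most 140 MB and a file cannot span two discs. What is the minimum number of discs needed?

5

Total = 110 + 100 + 80 + 80 + 80 + 40 + 40 + 20 + 20 + 20 + 20 + 10 + 10 + 10 = 640 MB.
Lower bound: ⌈640/140⌉ = 5 discs.
A packing using 5 discs:
  disc 1: 110 + 20 + 10 = 140
  disc 2: 100 + 40 = 140
  disc 3: 80 + 40 + 20 = 140
  disc 4: 80 + 20 + 20 + 10 + 10 = 140
  disc 5: 80 = 80
This matches the lower bound, so 5 is optimal.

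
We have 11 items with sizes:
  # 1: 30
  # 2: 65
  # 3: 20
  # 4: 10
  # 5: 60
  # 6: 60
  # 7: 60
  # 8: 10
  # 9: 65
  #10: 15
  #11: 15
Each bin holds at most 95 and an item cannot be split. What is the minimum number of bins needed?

Total = 65 + 65 + 60 + 60 + 60 + 30 + 20 + 15 + 15 + 10 + 10 = 410.
Lower bound: ⌈410/95⌉ = 5 bins.
A packing using 5 bins:
  bin 1: 65 + 30 = 95
  bin 2: 65 + 20 + 10 = 95
  bin 3: 60 + 15 + 15 = 90
  bin 4: 60 + 10 = 70
  bin 5: 60 = 60
This matches the lower bound, so 5 is optimal.

5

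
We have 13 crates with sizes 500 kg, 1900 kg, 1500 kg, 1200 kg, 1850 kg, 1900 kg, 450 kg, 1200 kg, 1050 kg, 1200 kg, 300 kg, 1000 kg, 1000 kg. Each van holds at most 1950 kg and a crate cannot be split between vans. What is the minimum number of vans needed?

10

Total = 1900 + 1900 + 1850 + 1500 + 1200 + 1200 + 1200 + 1050 + 1000 + 1000 + 500 + 450 + 300 = 15050 kg.
Lower bound: ⌈15050/1950⌉ = 8 vans.
Also, 10 crates each exceed 975 kg, and no two of those can share a van, so at least 10 vans are needed.
A packing using 10 vans:
  van 1: 1900 = 1900
  van 2: 1900 = 1900
  van 3: 1850 = 1850
  van 4: 1500 + 450 = 1950
  van 5: 1200 + 500 = 1700
  van 6: 1200 + 300 = 1500
  van 7: 1200 = 1200
  van 8: 1050 = 1050
  van 9: 1000 = 1000
  van 10: 1000 = 1000
This matches the lower bound, so 10 is optimal.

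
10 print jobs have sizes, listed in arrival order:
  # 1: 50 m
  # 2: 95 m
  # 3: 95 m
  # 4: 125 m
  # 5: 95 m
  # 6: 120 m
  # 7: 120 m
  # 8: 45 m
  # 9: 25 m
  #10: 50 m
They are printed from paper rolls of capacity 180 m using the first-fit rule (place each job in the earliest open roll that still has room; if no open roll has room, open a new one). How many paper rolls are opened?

  50 → roll 1 (new)  [load 50/180]
  95 → roll 1  [load 145/180]
  95 → roll 2 (new)  [load 95/180]
  125 → roll 3 (new)  [load 125/180]
  95 → roll 4 (new)  [load 95/180]
  120 → roll 5 (new)  [load 120/180]
  120 → roll 6 (new)  [load 120/180]
  45 → roll 2  [load 140/180]
  25 → roll 1  [load 170/180]
  50 → roll 3  [load 175/180]
6 paper rolls opened.

6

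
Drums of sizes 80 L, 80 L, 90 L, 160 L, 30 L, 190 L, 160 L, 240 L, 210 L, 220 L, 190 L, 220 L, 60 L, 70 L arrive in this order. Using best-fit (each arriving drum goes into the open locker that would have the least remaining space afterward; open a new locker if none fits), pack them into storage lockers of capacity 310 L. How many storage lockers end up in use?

  80 → locker 1 (new)  [load 80/310]
  80 → locker 1  [load 160/310]
  90 → locker 1  [load 250/310]
  160 → locker 2 (new)  [load 160/310]
  30 → locker 1  [load 280/310]
  190 → locker 3 (new)  [load 190/310]
  160 → locker 4 (new)  [load 160/310]
  240 → locker 5 (new)  [load 240/310]
  210 → locker 6 (new)  [load 210/310]
  220 → locker 7 (new)  [load 220/310]
  190 → locker 8 (new)  [load 190/310]
  220 → locker 9 (new)  [load 220/310]
  60 → locker 5  [load 300/310]
  70 → locker 7  [load 290/310]
9 storage lockers opened.

9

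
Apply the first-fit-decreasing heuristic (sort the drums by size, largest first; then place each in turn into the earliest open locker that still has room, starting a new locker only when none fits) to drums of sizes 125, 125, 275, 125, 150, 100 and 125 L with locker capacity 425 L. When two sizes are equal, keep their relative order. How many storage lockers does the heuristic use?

Sorted descending: 275, 150, 125, 125, 125, 125, 100.
  275 → locker 1 (new)  [load 275/425]
  150 → locker 1  [load 425/425]
  125 → locker 2 (new)  [load 125/425]
  125 → locker 2  [load 250/425]
  125 → locker 2  [load 375/425]
  125 → locker 3 (new)  [load 125/425]
  100 → locker 3  [load 225/425]
3 storage lockers opened.

3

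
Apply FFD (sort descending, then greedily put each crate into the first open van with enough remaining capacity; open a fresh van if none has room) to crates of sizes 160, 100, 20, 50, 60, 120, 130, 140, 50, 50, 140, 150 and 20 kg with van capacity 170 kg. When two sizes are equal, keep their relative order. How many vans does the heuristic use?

8

Sorted descending: 160, 150, 140, 140, 130, 120, 100, 60, 50, 50, 50, 20, 20.
  160 → van 1 (new)  [load 160/170]
  150 → van 2 (new)  [load 150/170]
  140 → van 3 (new)  [load 140/170]
  140 → van 4 (new)  [load 140/170]
  130 → van 5 (new)  [load 130/170]
  120 → van 6 (new)  [load 120/170]
  100 → van 7 (new)  [load 100/170]
  60 → van 7  [load 160/170]
  50 → van 6  [load 170/170]
  50 → van 8 (new)  [load 50/170]
  50 → van 8  [load 100/170]
  20 → van 2  [load 170/170]
  20 → van 3  [load 160/170]
8 vans opened.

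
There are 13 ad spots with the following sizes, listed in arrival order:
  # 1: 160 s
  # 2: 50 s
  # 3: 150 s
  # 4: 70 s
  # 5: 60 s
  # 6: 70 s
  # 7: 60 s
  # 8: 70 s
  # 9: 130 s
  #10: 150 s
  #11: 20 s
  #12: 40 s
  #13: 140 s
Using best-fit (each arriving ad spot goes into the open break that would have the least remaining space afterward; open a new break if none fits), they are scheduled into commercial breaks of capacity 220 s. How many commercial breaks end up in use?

  160 → break 1 (new)  [load 160/220]
  50 → break 1  [load 210/220]
  150 → break 2 (new)  [load 150/220]
  70 → break 2  [load 220/220]
  60 → break 3 (new)  [load 60/220]
  70 → break 3  [load 130/220]
  60 → break 3  [load 190/220]
  70 → break 4 (new)  [load 70/220]
  130 → break 4  [load 200/220]
  150 → break 5 (new)  [load 150/220]
  20 → break 4  [load 220/220]
  40 → break 5  [load 190/220]
  140 → break 6 (new)  [load 140/220]
6 commercial breaks opened.

6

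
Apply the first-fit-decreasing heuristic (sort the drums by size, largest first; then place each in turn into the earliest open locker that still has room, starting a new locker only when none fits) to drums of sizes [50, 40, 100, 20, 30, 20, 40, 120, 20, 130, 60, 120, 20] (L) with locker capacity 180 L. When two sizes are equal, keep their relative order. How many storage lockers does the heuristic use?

Sorted descending: 130, 120, 120, 100, 60, 50, 40, 40, 30, 20, 20, 20, 20.
  130 → locker 1 (new)  [load 130/180]
  120 → locker 2 (new)  [load 120/180]
  120 → locker 3 (new)  [load 120/180]
  100 → locker 4 (new)  [load 100/180]
  60 → locker 2  [load 180/180]
  50 → locker 1  [load 180/180]
  40 → locker 3  [load 160/180]
  40 → locker 4  [load 140/180]
  30 → locker 4  [load 170/180]
  20 → locker 3  [load 180/180]
  20 → locker 5 (new)  [load 20/180]
  20 → locker 5  [load 40/180]
  20 → locker 5  [load 60/180]
5 storage lockers opened.

5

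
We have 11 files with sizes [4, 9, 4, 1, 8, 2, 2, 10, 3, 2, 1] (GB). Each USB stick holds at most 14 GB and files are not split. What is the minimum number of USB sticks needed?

Total = 10 + 9 + 8 + 4 + 4 + 3 + 2 + 2 + 2 + 1 + 1 = 46 GB.
Lower bound: ⌈46/14⌉ = 4 USB sticks.
A packing using 4 USB sticks:
  USB stick 1: 10 + 4 = 14
  USB stick 2: 9 + 4 + 1 = 14
  USB stick 3: 8 + 3 + 2 + 1 = 14
  USB stick 4: 2 + 2 = 4
This matches the lower bound, so 4 is optimal.

4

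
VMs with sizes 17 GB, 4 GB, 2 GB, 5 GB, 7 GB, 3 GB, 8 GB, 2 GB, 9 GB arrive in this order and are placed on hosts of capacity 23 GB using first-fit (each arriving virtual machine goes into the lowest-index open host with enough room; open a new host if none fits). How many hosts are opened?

3

  17 → host 1 (new)  [load 17/23]
  4 → host 1  [load 21/23]
  2 → host 1  [load 23/23]
  5 → host 2 (new)  [load 5/23]
  7 → host 2  [load 12/23]
  3 → host 2  [load 15/23]
  8 → host 2  [load 23/23]
  2 → host 3 (new)  [load 2/23]
  9 → host 3  [load 11/23]
3 hosts opened.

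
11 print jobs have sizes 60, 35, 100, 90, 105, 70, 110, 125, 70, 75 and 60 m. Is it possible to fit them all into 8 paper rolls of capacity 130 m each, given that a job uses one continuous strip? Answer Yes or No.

A valid assignment using 8 paper rolls:
  roll 1: 125 = 125
  roll 2: 110 = 110
  roll 3: 105 = 105
  roll 4: 100 = 100
  roll 5: 90 + 35 = 125
  roll 6: 75 = 75
  roll 7: 70 + 60 = 130
  roll 8: 70 + 60 = 130
Every load is within 130 m, so 8 paper rolls suffice.

Yes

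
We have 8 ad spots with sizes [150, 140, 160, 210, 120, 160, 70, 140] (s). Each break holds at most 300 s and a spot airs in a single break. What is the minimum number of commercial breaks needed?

4

Total = 210 + 160 + 160 + 150 + 140 + 140 + 120 + 70 = 1150 s.
Lower bound: ⌈1150/300⌉ = 4 commercial breaks.
A packing using 4 commercial breaks:
  break 1: 210 + 70 = 280
  break 2: 160 + 140 = 300
  break 3: 160 + 140 = 300
  break 4: 150 + 120 = 270
This matches the lower bound, so 4 is optimal.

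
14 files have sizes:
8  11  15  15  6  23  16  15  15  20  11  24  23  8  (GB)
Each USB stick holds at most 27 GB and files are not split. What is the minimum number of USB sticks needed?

9

Total = 24 + 23 + 23 + 20 + 16 + 15 + 15 + 15 + 15 + 11 + 11 + 8 + 8 + 6 = 210 GB.
Lower bound: ⌈210/27⌉ = 8 USB sticks.
Also, 9 files each exceed 27/2 GB, and no two of those can share a USB stick, so at least 9 USB sticks are needed.
A packing using 9 USB sticks:
  USB stick 1: 24 = 24
  USB stick 2: 23 = 23
  USB stick 3: 23 = 23
  USB stick 4: 20 + 6 = 26
  USB stick 5: 16 + 11 = 27
  USB stick 6: 15 + 11 = 26
  USB stick 7: 15 + 8 = 23
  USB stick 8: 15 + 8 = 23
  USB stick 9: 15 = 15
This matches the lower bound, so 9 is optimal.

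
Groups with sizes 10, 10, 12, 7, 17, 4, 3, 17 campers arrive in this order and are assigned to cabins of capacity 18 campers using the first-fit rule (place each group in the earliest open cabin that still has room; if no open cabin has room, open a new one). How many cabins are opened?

5

  10 → cabin 1 (new)  [load 10/18]
  10 → cabin 2 (new)  [load 10/18]
  12 → cabin 3 (new)  [load 12/18]
  7 → cabin 1  [load 17/18]
  17 → cabin 4 (new)  [load 17/18]
  4 → cabin 2  [load 14/18]
  3 → cabin 2  [load 17/18]
  17 → cabin 5 (new)  [load 17/18]
5 cabins opened.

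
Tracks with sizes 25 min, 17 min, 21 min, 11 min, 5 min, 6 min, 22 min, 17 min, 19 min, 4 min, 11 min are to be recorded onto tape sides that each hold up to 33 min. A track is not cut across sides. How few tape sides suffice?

Total = 25 + 22 + 21 + 19 + 17 + 17 + 11 + 11 + 6 + 5 + 4 = 158 min.
Lower bound: ⌈158/33⌉ = 5 tape sides.
Also, 6 tracks each exceed 33/2 min, and no two of those can share a side, so at least 6 tape sides are needed.
A packing using 6 tape sides:
  side 1: 25 + 6 = 31
  side 2: 22 + 11 = 33
  side 3: 21 + 11 = 32
  side 4: 19 + 5 + 4 = 28
  side 5: 17 = 17
  side 6: 17 = 17
This matches the lower bound, so 6 is optimal.

6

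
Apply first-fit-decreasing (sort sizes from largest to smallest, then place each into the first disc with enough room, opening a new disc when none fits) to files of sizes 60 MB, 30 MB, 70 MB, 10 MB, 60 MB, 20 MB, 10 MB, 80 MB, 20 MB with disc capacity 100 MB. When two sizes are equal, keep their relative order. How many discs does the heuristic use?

4

Sorted descending: 80, 70, 60, 60, 30, 20, 20, 10, 10.
  80 → disc 1 (new)  [load 80/100]
  70 → disc 2 (new)  [load 70/100]
  60 → disc 3 (new)  [load 60/100]
  60 → disc 4 (new)  [load 60/100]
  30 → disc 2  [load 100/100]
  20 → disc 1  [load 100/100]
  20 → disc 3  [load 80/100]
  10 → disc 3  [load 90/100]
  10 → disc 3  [load 100/100]
4 discs opened.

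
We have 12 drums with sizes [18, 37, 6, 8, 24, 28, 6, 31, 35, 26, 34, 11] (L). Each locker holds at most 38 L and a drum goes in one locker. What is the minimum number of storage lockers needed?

8

Total = 37 + 35 + 34 + 31 + 28 + 26 + 24 + 18 + 11 + 8 + 6 + 6 = 264 L.
Lower bound: ⌈264/38⌉ = 7 storage lockers.
A packing using 8 storage lockers:
  locker 1: 37 = 37
  locker 2: 35 = 35
  locker 3: 34 = 34
  locker 4: 31 + 6 = 37
  locker 5: 28 + 8 = 36
  locker 6: 26 + 11 = 37
  locker 7: 24 + 6 = 30
  locker 8: 18 = 18
No arrangement into 7 storage lockers stays within capacity, so 8 is optimal.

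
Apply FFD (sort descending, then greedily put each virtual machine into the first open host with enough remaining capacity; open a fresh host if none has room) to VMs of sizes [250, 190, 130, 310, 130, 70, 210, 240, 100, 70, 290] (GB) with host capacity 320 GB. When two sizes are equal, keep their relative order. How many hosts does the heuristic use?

7

Sorted descending: 310, 290, 250, 240, 210, 190, 130, 130, 100, 70, 70.
  310 → host 1 (new)  [load 310/320]
  290 → host 2 (new)  [load 290/320]
  250 → host 3 (new)  [load 250/320]
  240 → host 4 (new)  [load 240/320]
  210 → host 5 (new)  [load 210/320]
  190 → host 6 (new)  [load 190/320]
  130 → host 6  [load 320/320]
  130 → host 7 (new)  [load 130/320]
  100 → host 5  [load 310/320]
  70 → host 3  [load 320/320]
  70 → host 4  [load 310/320]
7 hosts opened.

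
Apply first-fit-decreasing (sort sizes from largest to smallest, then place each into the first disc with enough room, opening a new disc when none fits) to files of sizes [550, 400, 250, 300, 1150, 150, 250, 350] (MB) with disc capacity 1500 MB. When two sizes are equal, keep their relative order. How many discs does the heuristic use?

3

Sorted descending: 1150, 550, 400, 350, 300, 250, 250, 150.
  1150 → disc 1 (new)  [load 1150/1500]
  550 → disc 2 (new)  [load 550/1500]
  400 → disc 2  [load 950/1500]
  350 → disc 1  [load 1500/1500]
  300 → disc 2  [load 1250/1500]
  250 → disc 2  [load 1500/1500]
  250 → disc 3 (new)  [load 250/1500]
  150 → disc 3  [load 400/1500]
3 discs opened.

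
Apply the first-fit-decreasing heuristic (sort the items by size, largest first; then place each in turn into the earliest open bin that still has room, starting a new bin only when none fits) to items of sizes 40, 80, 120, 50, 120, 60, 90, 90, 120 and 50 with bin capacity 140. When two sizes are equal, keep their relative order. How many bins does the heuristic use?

Sorted descending: 120, 120, 120, 90, 90, 80, 60, 50, 50, 40.
  120 → bin 1 (new)  [load 120/140]
  120 → bin 2 (new)  [load 120/140]
  120 → bin 3 (new)  [load 120/140]
  90 → bin 4 (new)  [load 90/140]
  90 → bin 5 (new)  [load 90/140]
  80 → bin 6 (new)  [load 80/140]
  60 → bin 6  [load 140/140]
  50 → bin 4  [load 140/140]
  50 → bin 5  [load 140/140]
  40 → bin 7 (new)  [load 40/140]
7 bins opened.

7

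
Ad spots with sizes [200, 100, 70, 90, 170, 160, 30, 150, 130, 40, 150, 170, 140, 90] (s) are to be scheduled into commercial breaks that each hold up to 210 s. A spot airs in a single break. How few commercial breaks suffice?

10

Total = 200 + 170 + 170 + 160 + 150 + 150 + 140 + 130 + 100 + 90 + 90 + 70 + 40 + 30 = 1690 s.
Lower bound: ⌈1690/210⌉ = 9 commercial breaks.
A packing using 10 commercial breaks:
  break 1: 200 = 200
  break 2: 170 + 40 = 210
  break 3: 170 + 30 = 200
  break 4: 160 = 160
  break 5: 150 = 150
  break 6: 150 = 150
  break 7: 140 + 70 = 210
  break 8: 130 = 130
  break 9: 100 + 90 = 190
  break 10: 90 = 90
No arrangement into 9 commercial breaks stays within capacity, so 10 is optimal.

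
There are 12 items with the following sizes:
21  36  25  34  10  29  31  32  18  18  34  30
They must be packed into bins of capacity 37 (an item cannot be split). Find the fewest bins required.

Total = 36 + 34 + 34 + 32 + 31 + 30 + 29 + 25 + 21 + 18 + 18 + 10 = 318.
Lower bound: ⌈318/37⌉ = 9 bins.
A packing using 10 bins:
  bin 1: 36 = 36
  bin 2: 34 = 34
  bin 3: 34 = 34
  bin 4: 32 = 32
  bin 5: 31 = 31
  bin 6: 30 = 30
  bin 7: 29 = 29
  bin 8: 25 + 10 = 35
  bin 9: 21 = 21
  bin 10: 18 + 18 = 36
No arrangement into 9 bins stays within capacity, so 10 is optimal.

10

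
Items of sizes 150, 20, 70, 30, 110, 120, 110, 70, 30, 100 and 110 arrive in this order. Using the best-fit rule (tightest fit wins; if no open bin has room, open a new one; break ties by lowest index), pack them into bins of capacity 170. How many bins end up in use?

7

  150 → bin 1 (new)  [load 150/170]
  20 → bin 1  [load 170/170]
  70 → bin 2 (new)  [load 70/170]
  30 → bin 2  [load 100/170]
  110 → bin 3 (new)  [load 110/170]
  120 → bin 4 (new)  [load 120/170]
  110 → bin 5 (new)  [load 110/170]
  70 → bin 2  [load 170/170]
  30 → bin 4  [load 150/170]
  100 → bin 6 (new)  [load 100/170]
  110 → bin 7 (new)  [load 110/170]
7 bins opened.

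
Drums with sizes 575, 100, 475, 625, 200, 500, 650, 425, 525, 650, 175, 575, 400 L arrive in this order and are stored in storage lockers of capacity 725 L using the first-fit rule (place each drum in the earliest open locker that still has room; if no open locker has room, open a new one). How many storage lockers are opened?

10

  575 → locker 1 (new)  [load 575/725]
  100 → locker 1  [load 675/725]
  475 → locker 2 (new)  [load 475/725]
  625 → locker 3 (new)  [load 625/725]
  200 → locker 2  [load 675/725]
  500 → locker 4 (new)  [load 500/725]
  650 → locker 5 (new)  [load 650/725]
  425 → locker 6 (new)  [load 425/725]
  525 → locker 7 (new)  [load 525/725]
  650 → locker 8 (new)  [load 650/725]
  175 → locker 4  [load 675/725]
  575 → locker 9 (new)  [load 575/725]
  400 → locker 10 (new)  [load 400/725]
10 storage lockers opened.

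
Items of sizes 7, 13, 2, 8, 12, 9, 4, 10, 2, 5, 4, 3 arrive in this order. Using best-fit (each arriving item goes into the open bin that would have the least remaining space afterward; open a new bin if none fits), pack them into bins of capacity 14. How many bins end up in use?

  7 → bin 1 (new)  [load 7/14]
  13 → bin 2 (new)  [load 13/14]
  2 → bin 1  [load 9/14]
  8 → bin 3 (new)  [load 8/14]
  12 → bin 4 (new)  [load 12/14]
  9 → bin 5 (new)  [load 9/14]
  4 → bin 1  [load 13/14]
  10 → bin 6 (new)  [load 10/14]
  2 → bin 4  [load 14/14]
  5 → bin 5  [load 14/14]
  4 → bin 6  [load 14/14]
  3 → bin 3  [load 11/14]
6 bins opened.

6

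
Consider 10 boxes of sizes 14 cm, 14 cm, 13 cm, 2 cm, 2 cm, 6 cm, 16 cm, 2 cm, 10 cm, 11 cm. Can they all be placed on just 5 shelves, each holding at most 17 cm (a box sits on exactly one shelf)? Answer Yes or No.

Total = 90 cm; ⌈90/17⌉ = 6.
At least 6 shelves are required, but only 5 are allowed.

No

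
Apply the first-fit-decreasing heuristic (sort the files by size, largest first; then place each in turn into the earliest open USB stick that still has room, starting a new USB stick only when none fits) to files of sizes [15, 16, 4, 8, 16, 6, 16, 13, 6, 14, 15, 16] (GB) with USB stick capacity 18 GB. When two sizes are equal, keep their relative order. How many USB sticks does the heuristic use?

10

Sorted descending: 16, 16, 16, 16, 15, 15, 14, 13, 8, 6, 6, 4.
  16 → USB stick 1 (new)  [load 16/18]
  16 → USB stick 2 (new)  [load 16/18]
  16 → USB stick 3 (new)  [load 16/18]
  16 → USB stick 4 (new)  [load 16/18]
  15 → USB stick 5 (new)  [load 15/18]
  15 → USB stick 6 (new)  [load 15/18]
  14 → USB stick 7 (new)  [load 14/18]
  13 → USB stick 8 (new)  [load 13/18]
  8 → USB stick 9 (new)  [load 8/18]
  6 → USB stick 9  [load 14/18]
  6 → USB stick 10 (new)  [load 6/18]
  4 → USB stick 7  [load 18/18]
10 USB sticks opened.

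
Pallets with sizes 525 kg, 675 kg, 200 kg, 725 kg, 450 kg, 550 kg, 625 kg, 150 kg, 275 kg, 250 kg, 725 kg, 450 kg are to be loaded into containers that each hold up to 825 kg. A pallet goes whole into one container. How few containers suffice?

8

Total = 725 + 725 + 675 + 625 + 550 + 525 + 450 + 450 + 275 + 250 + 200 + 150 = 5600 kg.
Lower bound: ⌈5600/825⌉ = 7 containers.
Also, 8 pallets each exceed 825/2 kg, and no two of those can share a container, so at least 8 containers are needed.
A packing using 8 containers:
  container 1: 725 = 725
  container 2: 725 = 725
  container 3: 675 + 150 = 825
  container 4: 625 + 200 = 825
  container 5: 550 + 275 = 825
  container 6: 525 + 250 = 775
  container 7: 450 = 450
  container 8: 450 = 450
This matches the lower bound, so 8 is optimal.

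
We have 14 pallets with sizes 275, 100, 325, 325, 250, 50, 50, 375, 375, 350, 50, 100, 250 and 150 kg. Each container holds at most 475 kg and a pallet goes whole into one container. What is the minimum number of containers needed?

8

Total = 375 + 375 + 350 + 325 + 325 + 275 + 250 + 250 + 150 + 100 + 100 + 50 + 50 + 50 = 3025 kg.
Lower bound: ⌈3025/475⌉ = 7 containers.
Also, 8 pallets each exceed 475/2 kg, and no two of those can share a container, so at least 8 containers are needed.
A packing using 8 containers:
  container 1: 375 + 100 = 475
  container 2: 375 + 100 = 475
  container 3: 350 + 50 + 50 = 450
  container 4: 325 + 150 = 475
  container 5: 325 + 50 = 375
  container 6: 275 = 275
  container 7: 250 = 250
  container 8: 250 = 250
This matches the lower bound, so 8 is optimal.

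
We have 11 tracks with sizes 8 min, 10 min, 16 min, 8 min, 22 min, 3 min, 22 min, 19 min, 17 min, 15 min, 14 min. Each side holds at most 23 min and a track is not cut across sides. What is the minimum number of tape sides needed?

Total = 22 + 22 + 19 + 17 + 16 + 15 + 14 + 10 + 8 + 8 + 3 = 154 min.
Lower bound: ⌈154/23⌉ = 7 tape sides.
A packing using 8 tape sides:
  side 1: 22 = 22
  side 2: 22 = 22
  side 3: 19 + 3 = 22
  side 4: 17 = 17
  side 5: 16 = 16
  side 6: 15 + 8 = 23
  side 7: 14 + 8 = 22
  side 8: 10 = 10
No arrangement into 7 tape sides stays within capacity, so 8 is optimal.

8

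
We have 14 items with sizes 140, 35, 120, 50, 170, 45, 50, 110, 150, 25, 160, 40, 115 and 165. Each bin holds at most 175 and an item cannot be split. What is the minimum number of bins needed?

Total = 170 + 165 + 160 + 150 + 140 + 120 + 115 + 110 + 50 + 50 + 45 + 40 + 35 + 25 = 1375.
Lower bound: ⌈1375/175⌉ = 8 bins.
A packing using 9 bins:
  bin 1: 170 = 170
  bin 2: 165 = 165
  bin 3: 160 = 160
  bin 4: 150 + 25 = 175
  bin 5: 140 + 35 = 175
  bin 6: 120 + 50 = 170
  bin 7: 115 + 50 = 165
  bin 8: 110 + 45 = 155
  bin 9: 40 = 40
No arrangement into 8 bins stays within capacity, so 9 is optimal.

9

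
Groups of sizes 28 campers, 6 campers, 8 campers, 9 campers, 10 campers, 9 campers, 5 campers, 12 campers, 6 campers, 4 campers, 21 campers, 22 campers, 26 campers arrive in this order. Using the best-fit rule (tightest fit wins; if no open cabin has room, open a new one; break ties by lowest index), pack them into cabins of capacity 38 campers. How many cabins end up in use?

  28 → cabin 1 (new)  [load 28/38]
  6 → cabin 1  [load 34/38]
  8 → cabin 2 (new)  [load 8/38]
  9 → cabin 2  [load 17/38]
  10 → cabin 2  [load 27/38]
  9 → cabin 2  [load 36/38]
  5 → cabin 3 (new)  [load 5/38]
  12 → cabin 3  [load 17/38]
  6 → cabin 3  [load 23/38]
  4 → cabin 1  [load 38/38]
  21 → cabin 4 (new)  [load 21/38]
  22 → cabin 5 (new)  [load 22/38]
  26 → cabin 6 (new)  [load 26/38]
6 cabins opened.

6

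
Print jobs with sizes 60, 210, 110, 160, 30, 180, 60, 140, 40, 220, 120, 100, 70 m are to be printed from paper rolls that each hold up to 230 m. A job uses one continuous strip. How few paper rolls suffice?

Total = 220 + 210 + 180 + 160 + 140 + 120 + 110 + 100 + 70 + 60 + 60 + 40 + 30 = 1500 m.
Lower bound: ⌈1500/230⌉ = 7 paper rolls.
A packing using 7 paper rolls:
  roll 1: 220 = 220
  roll 2: 210 = 210
  roll 3: 180 + 40 = 220
  roll 4: 160 + 70 = 230
  roll 5: 140 + 60 + 30 = 230
  roll 6: 120 + 110 = 230
  roll 7: 100 + 60 = 160
This matches the lower bound, so 7 is optimal.

7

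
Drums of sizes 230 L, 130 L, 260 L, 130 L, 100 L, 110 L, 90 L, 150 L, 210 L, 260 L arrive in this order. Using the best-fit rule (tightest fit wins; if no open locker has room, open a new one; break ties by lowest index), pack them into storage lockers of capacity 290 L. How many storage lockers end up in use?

  230 → locker 1 (new)  [load 230/290]
  130 → locker 2 (new)  [load 130/290]
  260 → locker 3 (new)  [load 260/290]
  130 → locker 2  [load 260/290]
  100 → locker 4 (new)  [load 100/290]
  110 → locker 4  [load 210/290]
  90 → locker 5 (new)  [load 90/290]
  150 → locker 5  [load 240/290]
  210 → locker 6 (new)  [load 210/290]
  260 → locker 7 (new)  [load 260/290]
7 storage lockers opened.

7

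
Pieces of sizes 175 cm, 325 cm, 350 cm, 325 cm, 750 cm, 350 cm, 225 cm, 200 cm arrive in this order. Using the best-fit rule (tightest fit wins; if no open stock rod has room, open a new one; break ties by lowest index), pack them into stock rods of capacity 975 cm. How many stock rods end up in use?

3

  175 → stock rod 1 (new)  [load 175/975]
  325 → stock rod 1  [load 500/975]
  350 → stock rod 1  [load 850/975]
  325 → stock rod 2 (new)  [load 325/975]
  750 → stock rod 3 (new)  [load 750/975]
  350 → stock rod 2  [load 675/975]
  225 → stock rod 3  [load 975/975]
  200 → stock rod 2  [load 875/975]
3 stock rods opened.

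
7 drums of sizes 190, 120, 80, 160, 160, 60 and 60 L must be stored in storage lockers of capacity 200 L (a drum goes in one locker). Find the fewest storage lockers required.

5

Total = 190 + 160 + 160 + 120 + 80 + 60 + 60 = 830 L.
Lower bound: ⌈830/200⌉ = 5 storage lockers.
A packing using 5 storage lockers:
  locker 1: 190 = 190
  locker 2: 160 = 160
  locker 3: 160 = 160
  locker 4: 120 + 80 = 200
  locker 5: 60 + 60 = 120
This matches the lower bound, so 5 is optimal.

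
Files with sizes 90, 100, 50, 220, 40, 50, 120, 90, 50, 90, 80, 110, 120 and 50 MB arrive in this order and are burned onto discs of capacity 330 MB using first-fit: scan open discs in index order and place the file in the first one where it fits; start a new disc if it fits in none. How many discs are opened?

  90 → disc 1 (new)  [load 90/330]
  100 → disc 1  [load 190/330]
  50 → disc 1  [load 240/330]
  220 → disc 2 (new)  [load 220/330]
  40 → disc 1  [load 280/330]
  50 → disc 1  [load 330/330]
  120 → disc 3 (new)  [load 120/330]
  90 → disc 2  [load 310/330]
  50 → disc 3  [load 170/330]
  90 → disc 3  [load 260/330]
  80 → disc 4 (new)  [load 80/330]
  110 → disc 4  [load 190/330]
  120 → disc 4  [load 310/330]
  50 → disc 3  [load 310/330]
4 discs opened.

4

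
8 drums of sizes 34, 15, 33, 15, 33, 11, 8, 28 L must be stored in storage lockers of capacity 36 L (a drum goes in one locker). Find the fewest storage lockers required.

Total = 34 + 33 + 33 + 28 + 15 + 15 + 11 + 8 = 177 L.
Lower bound: ⌈177/36⌉ = 5 storage lockers.
A packing using 6 storage lockers:
  locker 1: 34 = 34
  locker 2: 33 = 33
  locker 3: 33 = 33
  locker 4: 28 + 8 = 36
  locker 5: 15 + 15 = 30
  locker 6: 11 = 11
No arrangement into 5 storage lockers stays within capacity, so 6 is optimal.

6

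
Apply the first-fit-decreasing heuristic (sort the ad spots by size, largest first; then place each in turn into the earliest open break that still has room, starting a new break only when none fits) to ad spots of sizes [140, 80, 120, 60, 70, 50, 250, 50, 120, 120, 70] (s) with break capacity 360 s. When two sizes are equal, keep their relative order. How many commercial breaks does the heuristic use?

Sorted descending: 250, 140, 120, 120, 120, 80, 70, 70, 60, 50, 50.
  250 → break 1 (new)  [load 250/360]
  140 → break 2 (new)  [load 140/360]
  120 → break 2  [load 260/360]
  120 → break 3 (new)  [load 120/360]
  120 → break 3  [load 240/360]
  80 → break 1  [load 330/360]
  70 → break 2  [load 330/360]
  70 → break 3  [load 310/360]
  60 → break 4 (new)  [load 60/360]
  50 → break 3  [load 360/360]
  50 → break 4  [load 110/360]
4 commercial breaks opened.

4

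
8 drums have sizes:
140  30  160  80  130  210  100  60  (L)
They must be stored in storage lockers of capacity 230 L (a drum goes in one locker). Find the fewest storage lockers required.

5

Total = 210 + 160 + 140 + 130 + 100 + 80 + 60 + 30 = 910 L.
Lower bound: ⌈910/230⌉ = 4 storage lockers.
A packing using 5 storage lockers:
  locker 1: 210 = 210
  locker 2: 160 + 60 = 220
  locker 3: 140 + 80 = 220
  locker 4: 130 + 100 = 230
  locker 5: 30 = 30
No arrangement into 4 storage lockers stays within capacity, so 5 is optimal.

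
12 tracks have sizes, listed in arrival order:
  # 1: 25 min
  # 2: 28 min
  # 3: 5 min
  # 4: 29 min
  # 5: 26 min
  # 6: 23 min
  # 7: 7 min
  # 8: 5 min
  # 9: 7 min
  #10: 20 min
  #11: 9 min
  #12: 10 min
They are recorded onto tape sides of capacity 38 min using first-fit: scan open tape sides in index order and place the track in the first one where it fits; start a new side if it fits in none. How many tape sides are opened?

  25 → side 1 (new)  [load 25/38]
  28 → side 2 (new)  [load 28/38]
  5 → side 1  [load 30/38]
  29 → side 3 (new)  [load 29/38]
  26 → side 4 (new)  [load 26/38]
  23 → side 5 (new)  [load 23/38]
  7 → side 1  [load 37/38]
  5 → side 2  [load 33/38]
  7 → side 3  [load 36/38]
  20 → side 6 (new)  [load 20/38]
  9 → side 4  [load 35/38]
  10 → side 5  [load 33/38]
6 tape sides opened.

6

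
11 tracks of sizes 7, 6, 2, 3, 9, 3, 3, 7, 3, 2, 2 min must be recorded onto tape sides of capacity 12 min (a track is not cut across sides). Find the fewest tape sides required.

Total = 9 + 7 + 7 + 6 + 3 + 3 + 3 + 3 + 2 + 2 + 2 = 47 min.
Lower bound: ⌈47/12⌉ = 4 tape sides.
A packing using 4 tape sides:
  side 1: 9 + 3 = 12
  side 2: 7 + 3 + 2 = 12
  side 3: 7 + 3 + 2 = 12
  side 4: 6 + 3 + 2 = 11
This matches the lower bound, so 4 is optimal.

4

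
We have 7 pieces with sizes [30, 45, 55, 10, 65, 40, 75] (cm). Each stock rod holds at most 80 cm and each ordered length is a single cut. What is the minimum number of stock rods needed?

Total = 75 + 65 + 55 + 45 + 40 + 30 + 10 = 320 cm.
Lower bound: ⌈320/80⌉ = 4 stock rods.
A packing using 5 stock rods:
  stock rod 1: 75 = 75
  stock rod 2: 65 + 10 = 75
  stock rod 3: 55 = 55
  stock rod 4: 45 + 30 = 75
  stock rod 5: 40 = 40
No arrangement into 4 stock rods stays within capacity, so 5 is optimal.

5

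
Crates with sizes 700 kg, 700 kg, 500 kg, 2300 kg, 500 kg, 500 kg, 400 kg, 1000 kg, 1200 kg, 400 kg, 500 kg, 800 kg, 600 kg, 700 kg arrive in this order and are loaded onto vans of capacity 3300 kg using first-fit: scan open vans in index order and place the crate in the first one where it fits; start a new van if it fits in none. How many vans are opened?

  700 → van 1 (new)  [load 700/3300]
  700 → van 1  [load 1400/3300]
  500 → van 1  [load 1900/3300]
  2300 → van 2 (new)  [load 2300/3300]
  500 → van 1  [load 2400/3300]
  500 → van 1  [load 2900/3300]
  400 → van 1  [load 3300/3300]
  1000 → van 2  [load 3300/3300]
  1200 → van 3 (new)  [load 1200/3300]
  400 → van 3  [load 1600/3300]
  500 → van 3  [load 2100/3300]
  800 → van 3  [load 2900/3300]
  600 → van 4 (new)  [load 600/3300]
  700 → van 4  [load 1300/3300]
4 vans opened.

4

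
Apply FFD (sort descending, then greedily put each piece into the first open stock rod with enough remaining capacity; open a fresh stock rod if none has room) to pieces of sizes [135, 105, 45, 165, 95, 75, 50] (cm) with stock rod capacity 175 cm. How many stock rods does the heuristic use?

5

Sorted descending: 165, 135, 105, 95, 75, 50, 45.
  165 → stock rod 1 (new)  [load 165/175]
  135 → stock rod 2 (new)  [load 135/175]
  105 → stock rod 3 (new)  [load 105/175]
  95 → stock rod 4 (new)  [load 95/175]
  75 → stock rod 4  [load 170/175]
  50 → stock rod 3  [load 155/175]
  45 → stock rod 5 (new)  [load 45/175]
5 stock rods opened.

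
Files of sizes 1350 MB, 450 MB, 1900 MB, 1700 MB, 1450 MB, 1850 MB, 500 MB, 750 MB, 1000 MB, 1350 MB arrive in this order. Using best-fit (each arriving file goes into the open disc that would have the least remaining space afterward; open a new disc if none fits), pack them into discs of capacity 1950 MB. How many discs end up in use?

7

  1350 → disc 1 (new)  [load 1350/1950]
  450 → disc 1  [load 1800/1950]
  1900 → disc 2 (new)  [load 1900/1950]
  1700 → disc 3 (new)  [load 1700/1950]
  1450 → disc 4 (new)  [load 1450/1950]
  1850 → disc 5 (new)  [load 1850/1950]
  500 → disc 4  [load 1950/1950]
  750 → disc 6 (new)  [load 750/1950]
  1000 → disc 6  [load 1750/1950]
  1350 → disc 7 (new)  [load 1350/1950]
7 discs opened.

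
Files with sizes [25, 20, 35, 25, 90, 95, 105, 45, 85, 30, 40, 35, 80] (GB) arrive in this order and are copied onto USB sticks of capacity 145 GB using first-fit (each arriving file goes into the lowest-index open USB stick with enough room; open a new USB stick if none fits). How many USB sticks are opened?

  25 → USB stick 1 (new)  [load 25/145]
  20 → USB stick 1  [load 45/145]
  35 → USB stick 1  [load 80/145]
  25 → USB stick 1  [load 105/145]
  90 → USB stick 2 (new)  [load 90/145]
  95 → USB stick 3 (new)  [load 95/145]
  105 → USB stick 4 (new)  [load 105/145]
  45 → USB stick 2  [load 135/145]
  85 → USB stick 5 (new)  [load 85/145]
  30 → USB stick 1  [load 135/145]
  40 → USB stick 3  [load 135/145]
  35 → USB stick 4  [load 140/145]
  80 → USB stick 6 (new)  [load 80/145]
6 USB sticks opened.

6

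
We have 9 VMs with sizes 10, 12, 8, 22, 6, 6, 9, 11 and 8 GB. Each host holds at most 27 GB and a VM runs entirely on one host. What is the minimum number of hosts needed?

Total = 22 + 12 + 11 + 10 + 9 + 8 + 8 + 6 + 6 = 92 GB.
Lower bound: ⌈92/27⌉ = 4 hosts.
A packing using 4 hosts:
  host 1: 22 = 22
  host 2: 12 + 11 = 23
  host 3: 10 + 9 + 8 = 27
  host 4: 8 + 6 + 6 = 20
This matches the lower bound, so 4 is optimal.

4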